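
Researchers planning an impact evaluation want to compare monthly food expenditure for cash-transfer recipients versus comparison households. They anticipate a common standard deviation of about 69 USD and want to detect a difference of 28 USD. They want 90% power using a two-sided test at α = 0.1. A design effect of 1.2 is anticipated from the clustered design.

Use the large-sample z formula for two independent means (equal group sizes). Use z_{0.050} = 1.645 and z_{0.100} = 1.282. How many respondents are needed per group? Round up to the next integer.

n = 125 per group

n = (z_{α/2} + z_β)² · (σ₁² + σ₂²) / δ²
  = (1.645 + 1.282)² · (2·69² = 9522) / 28²
  = 8.5673 · 9522 / 784
  = 104.05
Design effect: 1.2 × 104.05 = 124.86.
Round up → n = 125 per group.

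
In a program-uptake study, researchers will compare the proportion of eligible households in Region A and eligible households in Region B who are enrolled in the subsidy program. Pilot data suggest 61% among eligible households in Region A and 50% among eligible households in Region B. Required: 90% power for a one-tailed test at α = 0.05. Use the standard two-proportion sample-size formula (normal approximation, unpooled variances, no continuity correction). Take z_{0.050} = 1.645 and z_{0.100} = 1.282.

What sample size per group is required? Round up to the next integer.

n = 346 per group

n = (z_α + z_β)² · [p₁(1−p₁) + p₂(1−p₂)] / (p₁ − p₂)²
  = (1.645 + 1.282)² · (0.61·0.39 + 0.50·0.50) / (0.11)²
  = (2.927)² · (0.2379 + 0.2500) / 0.0121
  = 8.5673 · 0.4879 / 0.0121
  = 345.45
Round up → n = 346 per group.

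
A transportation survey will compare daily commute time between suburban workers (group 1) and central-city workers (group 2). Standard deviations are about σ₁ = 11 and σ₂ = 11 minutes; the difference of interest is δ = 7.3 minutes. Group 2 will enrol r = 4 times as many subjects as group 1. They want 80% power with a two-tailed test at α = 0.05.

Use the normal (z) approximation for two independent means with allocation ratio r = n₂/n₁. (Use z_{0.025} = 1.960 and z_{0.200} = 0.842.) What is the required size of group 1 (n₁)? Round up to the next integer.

n₁ = 23

n₁ = (z_{α/2} + z_β)² · (σ₁² + σ₂²/r) / δ²
   = (1.960 + 0.842)² · (11² + 11²/4) / 7.3²
   = 7.8512 · (121 + 30.25) / 53.29
   = 7.8512 · 151.25 / 53.29
   = 22.28
Round up → n₁ = 23; n₂ = r·n₁ = 4 × 23 = 92.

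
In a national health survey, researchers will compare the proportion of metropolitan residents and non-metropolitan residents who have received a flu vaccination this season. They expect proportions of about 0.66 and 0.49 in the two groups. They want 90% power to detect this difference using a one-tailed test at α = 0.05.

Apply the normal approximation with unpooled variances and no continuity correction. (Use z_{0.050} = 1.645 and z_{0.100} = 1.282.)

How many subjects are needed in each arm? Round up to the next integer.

n = (z_α + z_β)² · [p₁(1−p₁) + p₂(1−p₂)] / (p₁ − p₂)²
  = (1.645 + 1.282)² · (0.66·0.34 + 0.49·0.51) / (0.17)²
  = (2.927)² · (0.2244 + 0.2499) / 0.0289
  = 8.5673 · 0.4743 / 0.0289
  = 140.60
Round up → n = 141 per group.

n = 141 per group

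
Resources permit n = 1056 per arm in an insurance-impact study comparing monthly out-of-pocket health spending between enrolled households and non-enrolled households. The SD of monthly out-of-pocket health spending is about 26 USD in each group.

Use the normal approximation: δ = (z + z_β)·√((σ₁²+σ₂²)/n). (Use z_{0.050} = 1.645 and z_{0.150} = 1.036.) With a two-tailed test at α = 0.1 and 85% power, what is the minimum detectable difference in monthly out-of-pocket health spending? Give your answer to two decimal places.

δ = (z_{α/2} + z_β) · √((σ₁²+σ₂²)/n)
  = (1.645 + 1.036) · √(1352/1056)
  = 2.681 · √1.2803
  = 2.681 · 1.1315
  = 3.0336

Minimum detectable difference ≈ 3.03 USD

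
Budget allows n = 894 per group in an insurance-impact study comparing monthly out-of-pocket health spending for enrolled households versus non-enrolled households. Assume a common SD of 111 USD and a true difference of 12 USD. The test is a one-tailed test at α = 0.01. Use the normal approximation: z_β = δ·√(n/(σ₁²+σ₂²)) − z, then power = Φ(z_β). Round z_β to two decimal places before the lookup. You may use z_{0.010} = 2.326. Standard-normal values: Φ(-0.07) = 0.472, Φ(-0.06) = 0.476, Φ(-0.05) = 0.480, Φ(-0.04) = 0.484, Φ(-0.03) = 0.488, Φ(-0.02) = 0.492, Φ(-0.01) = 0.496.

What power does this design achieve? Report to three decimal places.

Power ≈ 0.484

z_β = δ·√(n/(σ₁²+σ₂²)) − z_α
    = 12 · √(894/24642) − 2.326
    = 12 · 0.19047 − 2.326
    = 2.2857 − 2.326 = -0.0403 → -0.04
Power = Φ(-0.04) = 0.484.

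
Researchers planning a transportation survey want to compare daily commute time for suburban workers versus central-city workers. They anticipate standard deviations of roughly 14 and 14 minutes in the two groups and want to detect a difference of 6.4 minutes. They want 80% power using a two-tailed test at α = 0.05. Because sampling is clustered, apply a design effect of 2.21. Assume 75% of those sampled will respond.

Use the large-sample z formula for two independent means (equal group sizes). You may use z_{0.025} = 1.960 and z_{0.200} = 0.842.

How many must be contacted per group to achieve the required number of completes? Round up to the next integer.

n = (z_{α/2} + z_β)² · (σ₁² + σ₂²) / δ²
  = (1.960 + 0.842)² · (14² + 14² = 392) / 6.4²
  = 7.8512 · 392 / 40.96
  = 75.14
Design effect: 2.21 × 75.14 = 166.06.
Adjust for 75% response: 166.06 / 0.75 = 221.41.
Round up → n = 222 per group.

n = 222 per group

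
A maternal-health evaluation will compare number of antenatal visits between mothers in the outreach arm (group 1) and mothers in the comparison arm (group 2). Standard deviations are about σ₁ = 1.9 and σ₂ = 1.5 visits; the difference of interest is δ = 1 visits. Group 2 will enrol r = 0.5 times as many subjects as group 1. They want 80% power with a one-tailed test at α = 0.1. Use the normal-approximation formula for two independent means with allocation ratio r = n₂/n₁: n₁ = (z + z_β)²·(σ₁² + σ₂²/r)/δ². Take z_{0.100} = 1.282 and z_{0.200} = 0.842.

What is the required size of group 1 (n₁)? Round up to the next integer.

n₁ = 37

n₁ = (z_α + z_β)² · (σ₁² + σ₂²/r) / δ²
   = (1.282 + 0.842)² · (1.9² + 1.5²/0.5) / 1²
   = 4.5114 · (3.61 + 4.5) / 1
   = 4.5114 · 8.11 / 1
   = 36.59
Round up → n₁ = 37; n₂ = r·n₁ = 0.5 × 37 = 19.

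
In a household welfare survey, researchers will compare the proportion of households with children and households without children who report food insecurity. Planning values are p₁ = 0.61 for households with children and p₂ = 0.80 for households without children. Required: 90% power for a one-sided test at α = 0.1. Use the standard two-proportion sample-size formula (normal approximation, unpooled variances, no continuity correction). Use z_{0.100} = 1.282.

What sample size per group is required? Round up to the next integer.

n = (z_α + z_β)² · [p₁(1−p₁) + p₂(1−p₂)] / (p₁ − p₂)²
  = (1.282 + 1.282)² · (0.61·0.39 + 0.80·0.20) / (-0.19)²
  = (2.564)² · (0.2379 + 0.1600) / 0.0361
  = 6.5741 · 0.3979 / 0.0361
  = 72.46
Round up → n = 73 per group.

n = 73 per group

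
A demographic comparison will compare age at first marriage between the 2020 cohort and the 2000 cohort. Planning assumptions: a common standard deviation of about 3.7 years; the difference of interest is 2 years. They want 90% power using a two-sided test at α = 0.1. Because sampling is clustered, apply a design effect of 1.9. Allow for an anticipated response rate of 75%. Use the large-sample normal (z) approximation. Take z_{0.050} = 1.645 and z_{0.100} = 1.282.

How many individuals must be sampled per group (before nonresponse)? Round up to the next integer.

n = 149 per group

n = (z_{α/2} + z_β)² · (σ₁² + σ₂²) / δ²
  = (1.645 + 1.282)² · (2·3.7² = 27.38) / 2²
  = 8.5673 · 27.38 / 4
  = 58.64
Design effect: 1.9 × 58.64 = 111.42.
Adjust for 75% response: 111.42 / 0.75 = 148.56.
Round up → n = 149 per group.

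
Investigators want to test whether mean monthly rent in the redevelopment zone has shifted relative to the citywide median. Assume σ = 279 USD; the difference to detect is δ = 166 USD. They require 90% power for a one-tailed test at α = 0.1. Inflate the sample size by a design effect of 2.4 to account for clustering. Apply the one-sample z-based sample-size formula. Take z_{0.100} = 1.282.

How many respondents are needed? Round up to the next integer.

n = 45

n = (z_α + z_β)² · σ² / δ²
  = (1.282 + 1.282)² · 279² / 166²
  = 6.5741 · 77841 / 27556
  = 18.57
Design effect: 2.4 × 18.57 = 44.57.
Round up → n = 45.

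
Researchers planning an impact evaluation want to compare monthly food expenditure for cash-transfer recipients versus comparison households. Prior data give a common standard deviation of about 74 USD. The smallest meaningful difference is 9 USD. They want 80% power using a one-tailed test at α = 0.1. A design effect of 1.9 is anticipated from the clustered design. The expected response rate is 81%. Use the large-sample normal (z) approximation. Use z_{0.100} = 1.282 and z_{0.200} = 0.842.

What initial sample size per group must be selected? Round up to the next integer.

n = 1431 per group

n = (z_α + z_β)² · (σ₁² + σ₂²) / δ²
  = (1.282 + 0.842)² · (2·74² = 10952) / 9²
  = 4.5114 · 10952 / 81
  = 609.98
Design effect: 1.9 × 609.98 = 1158.97.
Adjust for 81% response: 1158.97 / 0.81 = 1430.82.
Round up → n = 1431 per group.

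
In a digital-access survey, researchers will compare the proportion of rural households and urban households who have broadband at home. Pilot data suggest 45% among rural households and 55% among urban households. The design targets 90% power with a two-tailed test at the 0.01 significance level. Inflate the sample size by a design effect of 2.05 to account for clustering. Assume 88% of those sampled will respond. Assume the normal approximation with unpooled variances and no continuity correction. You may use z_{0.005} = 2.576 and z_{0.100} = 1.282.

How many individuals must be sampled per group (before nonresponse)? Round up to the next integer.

n = 1717 per group

n = (z_{α/2} + z_β)² · [p₁(1−p₁) + p₂(1−p₂)] / (p₁ − p₂)²
  = (2.576 + 1.282)² · (0.45·0.55 + 0.55·0.45) / (-0.10)²
  = (3.858)² · (0.2475 + 0.2475) / 0.0100
  = 14.8842 · 0.4950 / 0.0100
  = 736.77
Design effect: 2.05 × 736.77 = 1510.37.
Adjust for 88% response: 1510.37 / 0.88 = 1716.33.
Round up → n = 1717 per group.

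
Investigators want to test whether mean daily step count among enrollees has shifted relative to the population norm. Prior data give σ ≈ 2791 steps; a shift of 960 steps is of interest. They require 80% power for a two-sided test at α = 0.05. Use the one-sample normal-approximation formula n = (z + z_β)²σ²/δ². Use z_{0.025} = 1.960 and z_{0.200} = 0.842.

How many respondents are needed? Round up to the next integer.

n = 67

n = (z_{α/2} + z_β)² · σ² / δ²
  = (1.960 + 0.842)² · 2791² / 960²
  = 7.8512 · 7789681 / 921600
  = 66.36
Round up → n = 67.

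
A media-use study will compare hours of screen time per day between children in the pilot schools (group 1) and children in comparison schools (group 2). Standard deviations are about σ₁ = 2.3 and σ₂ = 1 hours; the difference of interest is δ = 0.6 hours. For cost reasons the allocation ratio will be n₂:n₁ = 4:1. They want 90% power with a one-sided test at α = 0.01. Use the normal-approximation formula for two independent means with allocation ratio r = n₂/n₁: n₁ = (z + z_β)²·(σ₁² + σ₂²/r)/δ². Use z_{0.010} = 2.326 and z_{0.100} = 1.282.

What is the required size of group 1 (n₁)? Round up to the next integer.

n₁ = 201

n₁ = (z_α + z_β)² · (σ₁² + σ₂²/r) / δ²
   = (2.326 + 1.282)² · (2.3² + 1²/4) / 0.6²
   = 13.0177 · (5.29 + 0.25) / 0.36
   = 13.0177 · 5.54 / 0.36
   = 200.33
Round up → n₁ = 201; n₂ = r·n₁ = 4 × 201 = 804.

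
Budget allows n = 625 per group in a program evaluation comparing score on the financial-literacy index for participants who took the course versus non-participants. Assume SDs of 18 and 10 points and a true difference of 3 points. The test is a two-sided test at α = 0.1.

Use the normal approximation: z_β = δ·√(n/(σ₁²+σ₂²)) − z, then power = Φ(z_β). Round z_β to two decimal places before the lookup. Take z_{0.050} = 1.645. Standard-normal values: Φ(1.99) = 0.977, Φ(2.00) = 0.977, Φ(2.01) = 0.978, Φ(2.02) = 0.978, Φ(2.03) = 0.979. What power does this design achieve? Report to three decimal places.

Power ≈ 0.977

z_β = δ·√(n/(σ₁²+σ₂²)) − z_{α/2}
    = 3 · √(625/424) − 1.645
    = 3 · 1.21411 − 1.645
    = 3.6423 − 1.645 = 1.9973 → 2.00
Power = Φ(2.00) = 0.977.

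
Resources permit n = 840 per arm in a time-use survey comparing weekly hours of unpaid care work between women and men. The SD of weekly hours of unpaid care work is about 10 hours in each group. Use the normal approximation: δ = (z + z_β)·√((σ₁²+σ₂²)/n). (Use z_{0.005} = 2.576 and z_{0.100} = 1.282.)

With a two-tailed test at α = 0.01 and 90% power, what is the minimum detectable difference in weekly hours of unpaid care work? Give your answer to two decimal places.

Minimum detectable difference ≈ 1.88 hours

δ = (z_{α/2} + z_β) · √((σ₁²+σ₂²)/n)
  = (2.576 + 1.282) · √(200/840)
  = 3.858 · √0.2381
  = 3.858 · 0.4880
  = 1.8825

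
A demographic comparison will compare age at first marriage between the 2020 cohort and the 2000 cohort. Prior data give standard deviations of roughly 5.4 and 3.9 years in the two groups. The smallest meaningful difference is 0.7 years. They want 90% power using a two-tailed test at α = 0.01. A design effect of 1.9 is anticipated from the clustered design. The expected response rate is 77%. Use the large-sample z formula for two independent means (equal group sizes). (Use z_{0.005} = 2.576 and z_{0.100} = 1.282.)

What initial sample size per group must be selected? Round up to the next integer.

n = 3326 per group

n = (z_{α/2} + z_β)² · (σ₁² + σ₂²) / δ²
  = (2.576 + 1.282)² · (5.4² + 3.9² = 44.37) / 0.7²
  = 14.8842 · 44.37 / 0.49
  = 1347.78
Design effect: 1.9 × 1347.78 = 2560.77.
Adjust for 77% response: 2560.77 / 0.77 = 3325.68.
Round up → n = 3326 per group.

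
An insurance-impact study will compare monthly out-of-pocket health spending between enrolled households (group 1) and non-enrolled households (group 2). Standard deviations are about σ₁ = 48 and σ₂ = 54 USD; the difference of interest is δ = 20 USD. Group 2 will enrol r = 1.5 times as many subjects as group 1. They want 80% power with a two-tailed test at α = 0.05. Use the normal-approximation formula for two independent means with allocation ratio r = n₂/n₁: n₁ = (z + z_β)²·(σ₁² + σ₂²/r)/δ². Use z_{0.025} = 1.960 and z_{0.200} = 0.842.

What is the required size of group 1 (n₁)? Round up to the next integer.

n₁ = (z_{α/2} + z_β)² · (σ₁² + σ₂²/r) / δ²
   = (1.960 + 0.842)² · (48² + 54²/1.5) / 20²
   = 7.8512 · (2304 + 1944) / 400
   = 7.8512 · 4248 / 400
   = 83.38
Round up → n₁ = 84; n₂ = r·n₁ = 1.5 × 84 = 126.

n₁ = 84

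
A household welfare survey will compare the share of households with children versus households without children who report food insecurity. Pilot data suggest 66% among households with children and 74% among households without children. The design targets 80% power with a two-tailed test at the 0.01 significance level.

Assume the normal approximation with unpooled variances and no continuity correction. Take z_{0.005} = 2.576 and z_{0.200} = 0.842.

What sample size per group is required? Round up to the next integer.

n = 761 per group

n = (z_{α/2} + z_β)² · [p₁(1−p₁) + p₂(1−p₂)] / (p₁ − p₂)²
  = (2.576 + 0.842)² · (0.66·0.34 + 0.74·0.26) / (-0.08)²
  = (3.418)² · (0.2244 + 0.1924) / 0.0064
  = 11.6827 · 0.4168 / 0.0064
  = 760.84
Round up → n = 761 per group.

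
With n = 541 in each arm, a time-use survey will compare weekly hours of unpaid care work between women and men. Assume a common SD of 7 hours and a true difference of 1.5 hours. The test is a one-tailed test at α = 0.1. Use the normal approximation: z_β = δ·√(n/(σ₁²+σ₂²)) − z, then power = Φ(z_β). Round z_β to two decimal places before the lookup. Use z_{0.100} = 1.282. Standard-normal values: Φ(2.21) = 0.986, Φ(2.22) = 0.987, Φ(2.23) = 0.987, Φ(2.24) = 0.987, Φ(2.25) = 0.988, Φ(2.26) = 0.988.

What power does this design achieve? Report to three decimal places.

Power ≈ 0.987

z_β = δ·√(n/(σ₁²+σ₂²)) − z_α
    = 1.5 · √(541/98) − 1.282
    = 1.5 · 2.34955 − 1.282
    = 3.5243 − 1.282 = 2.2423 → 2.24
Power = Φ(2.24) = 0.987.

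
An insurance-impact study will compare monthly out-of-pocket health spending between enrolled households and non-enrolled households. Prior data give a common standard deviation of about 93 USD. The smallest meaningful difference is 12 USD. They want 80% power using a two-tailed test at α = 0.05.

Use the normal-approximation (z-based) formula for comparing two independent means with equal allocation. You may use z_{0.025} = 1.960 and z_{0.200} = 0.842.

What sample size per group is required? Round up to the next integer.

n = (z_{α/2} + z_β)² · (σ₁² + σ₂²) / δ²
  = (1.960 + 0.842)² · (2·93² = 17298) / 12²
  = 7.8512 · 17298 / 144
  = 943.13
Round up → n = 944 per group.

n = 944 per group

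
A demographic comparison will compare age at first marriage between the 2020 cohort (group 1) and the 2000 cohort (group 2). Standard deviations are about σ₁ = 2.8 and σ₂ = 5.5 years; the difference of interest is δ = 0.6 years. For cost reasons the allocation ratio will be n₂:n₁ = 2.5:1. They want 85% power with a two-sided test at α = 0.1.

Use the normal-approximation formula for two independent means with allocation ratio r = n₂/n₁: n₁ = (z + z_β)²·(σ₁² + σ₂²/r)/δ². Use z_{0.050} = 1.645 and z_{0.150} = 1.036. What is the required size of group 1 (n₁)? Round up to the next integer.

n₁ = (z_{α/2} + z_β)² · (σ₁² + σ₂²/r) / δ²
   = (1.645 + 1.036)² · (2.8² + 5.5²/2.5) / 0.6²
   = 7.1878 · (7.84 + 12.1) / 0.36
   = 7.1878 · 19.94 / 0.36
   = 398.12
Round up → n₁ = 399; n₂ = r·n₁ = 2.5 × 399 = 998.

n₁ = 399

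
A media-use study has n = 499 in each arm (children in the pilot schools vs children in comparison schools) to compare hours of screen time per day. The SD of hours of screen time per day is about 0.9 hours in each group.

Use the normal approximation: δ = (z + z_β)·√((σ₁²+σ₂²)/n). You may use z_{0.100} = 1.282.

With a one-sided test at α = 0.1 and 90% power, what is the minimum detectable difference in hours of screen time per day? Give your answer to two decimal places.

δ = (z_α + z_β) · √((σ₁²+σ₂²)/n)
  = (1.282 + 1.282) · √(1.62/499)
  = 2.564 · √0.00325
  = 2.564 · 0.0570
  = 0.1461

Minimum detectable difference ≈ 0.15 hours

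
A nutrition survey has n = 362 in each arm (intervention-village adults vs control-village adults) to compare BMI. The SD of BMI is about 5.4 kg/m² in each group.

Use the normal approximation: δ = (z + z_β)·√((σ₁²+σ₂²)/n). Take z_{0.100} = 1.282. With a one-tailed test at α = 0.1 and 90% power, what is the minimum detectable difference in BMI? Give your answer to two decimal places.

δ = (z_α + z_β) · √((σ₁²+σ₂²)/n)
  = (1.282 + 1.282) · √(58.32/362)
  = 2.564 · √0.1611
  = 2.564 · 0.4014
  = 1.0291

Minimum detectable difference ≈ 1.03 kg/m²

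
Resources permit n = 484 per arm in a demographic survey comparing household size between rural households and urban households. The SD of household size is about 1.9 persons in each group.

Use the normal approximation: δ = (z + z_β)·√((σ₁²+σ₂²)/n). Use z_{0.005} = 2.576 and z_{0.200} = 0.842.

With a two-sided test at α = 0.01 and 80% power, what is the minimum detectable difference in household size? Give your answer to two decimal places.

δ = (z_{α/2} + z_β) · √((σ₁²+σ₂²)/n)
  = (2.576 + 0.842) · √(7.22/484)
  = 3.418 · √0.01492
  = 3.418 · 0.1221
  = 0.4175

Minimum detectable difference ≈ 0.42 persons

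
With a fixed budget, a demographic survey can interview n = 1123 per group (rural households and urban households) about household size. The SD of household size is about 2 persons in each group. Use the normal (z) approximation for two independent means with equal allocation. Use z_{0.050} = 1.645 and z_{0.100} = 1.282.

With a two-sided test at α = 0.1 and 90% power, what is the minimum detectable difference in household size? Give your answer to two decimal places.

δ = (z_{α/2} + z_β) · √((σ₁²+σ₂²)/n)
  = (1.645 + 1.282) · √(8/1123)
  = 2.927 · √0.00712
  = 2.927 · 0.0844
  = 0.2470

Minimum detectable difference ≈ 0.25 persons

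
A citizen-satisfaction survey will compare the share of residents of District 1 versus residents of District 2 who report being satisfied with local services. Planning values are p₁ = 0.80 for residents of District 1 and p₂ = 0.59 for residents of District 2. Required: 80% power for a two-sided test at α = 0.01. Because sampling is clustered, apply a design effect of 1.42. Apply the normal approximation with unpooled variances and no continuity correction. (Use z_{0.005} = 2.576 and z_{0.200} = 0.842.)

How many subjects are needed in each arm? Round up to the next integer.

n = 152 per group

n = (z_{α/2} + z_β)² · [p₁(1−p₁) + p₂(1−p₂)] / (p₁ − p₂)²
  = (2.576 + 0.842)² · (0.80·0.20 + 0.59·0.41) / (0.21)²
  = (3.418)² · (0.1600 + 0.2419) / 0.0441
  = 11.6827 · 0.4019 / 0.0441
  = 106.47
Design effect: 1.42 × 106.47 = 151.19.
Round up → n = 152 per group.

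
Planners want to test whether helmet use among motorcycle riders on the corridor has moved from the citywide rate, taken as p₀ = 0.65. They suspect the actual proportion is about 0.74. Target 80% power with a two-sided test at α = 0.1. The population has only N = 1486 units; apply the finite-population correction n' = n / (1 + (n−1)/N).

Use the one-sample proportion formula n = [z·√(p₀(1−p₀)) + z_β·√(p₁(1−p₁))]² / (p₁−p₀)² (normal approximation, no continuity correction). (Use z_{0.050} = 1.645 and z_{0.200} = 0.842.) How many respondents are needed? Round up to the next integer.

n = 149

n = [z_{α/2}·√(p₀q₀) + z_β·√(p₁q₁)]² / (p₁ − p₀)²
  = [1.645·√(0.65·0.35) + 0.842·√(0.74·0.26)]² / (0.09)²
  = [1.645·0.4770 + 0.842·0.4386]² / 0.0081
  = [1.1539]² / 0.0081
  = 164.39
Finite-population correction (N = 1486): 164.39 / (1 + (164.39 − 1)/1486) = 148.11.
Round up → n = 149.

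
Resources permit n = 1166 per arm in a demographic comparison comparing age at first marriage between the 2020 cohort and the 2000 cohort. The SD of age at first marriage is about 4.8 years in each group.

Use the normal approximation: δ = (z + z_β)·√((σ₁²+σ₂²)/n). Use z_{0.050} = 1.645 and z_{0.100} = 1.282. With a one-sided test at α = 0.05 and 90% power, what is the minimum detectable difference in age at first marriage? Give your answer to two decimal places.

Minimum detectable difference ≈ 0.58 years

δ = (z_α + z_β) · √((σ₁²+σ₂²)/n)
  = (1.645 + 1.282) · √(46.08/1166)
  = 2.927 · √0.03952
  = 2.927 · 0.1988
  = 0.5819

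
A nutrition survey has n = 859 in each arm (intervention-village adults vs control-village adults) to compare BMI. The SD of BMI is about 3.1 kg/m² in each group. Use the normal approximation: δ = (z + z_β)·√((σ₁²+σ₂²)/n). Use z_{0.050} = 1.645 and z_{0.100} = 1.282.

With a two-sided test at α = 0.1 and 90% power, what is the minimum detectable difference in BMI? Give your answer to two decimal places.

Minimum detectable difference ≈ 0.44 kg/m²

δ = (z_{α/2} + z_β) · √((σ₁²+σ₂²)/n)
  = (1.645 + 1.282) · √(19.22/859)
  = 2.927 · √0.02237
  = 2.927 · 0.1496
  = 0.4378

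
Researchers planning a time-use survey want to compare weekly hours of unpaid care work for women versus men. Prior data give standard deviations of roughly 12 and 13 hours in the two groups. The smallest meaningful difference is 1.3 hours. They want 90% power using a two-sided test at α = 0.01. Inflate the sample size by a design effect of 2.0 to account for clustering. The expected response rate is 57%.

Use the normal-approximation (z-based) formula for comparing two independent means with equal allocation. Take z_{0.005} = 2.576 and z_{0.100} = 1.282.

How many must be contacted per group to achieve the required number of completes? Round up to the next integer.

n = 9673 per group

n = (z_{α/2} + z_β)² · (σ₁² + σ₂²) / δ²
  = (2.576 + 1.282)² · (12² + 13² = 313) / 1.3²
  = 14.8842 · 313 / 1.69
  = 2756.65
Design effect: 2.0 × 2756.65 = 5513.31.
Adjust for 57% response: 5513.31 / 0.57 = 9672.47.
Round up → n = 9673 per group.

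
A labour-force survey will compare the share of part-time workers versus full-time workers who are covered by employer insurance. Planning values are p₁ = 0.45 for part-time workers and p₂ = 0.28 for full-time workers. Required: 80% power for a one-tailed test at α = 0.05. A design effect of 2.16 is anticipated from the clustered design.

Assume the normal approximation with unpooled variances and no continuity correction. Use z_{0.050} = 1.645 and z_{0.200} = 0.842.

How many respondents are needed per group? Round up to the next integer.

n = (z_α + z_β)² · [p₁(1−p₁) + p₂(1−p₂)] / (p₁ − p₂)²
  = (1.645 + 0.842)² · (0.45·0.55 + 0.28·0.72) / (0.17)²
  = (2.487)² · (0.2475 + 0.2016) / 0.0289
  = 6.1852 · 0.4491 / 0.0289
  = 96.12
Design effect: 2.16 × 96.12 = 207.61.
Round up → n = 208 per group.

n = 208 per group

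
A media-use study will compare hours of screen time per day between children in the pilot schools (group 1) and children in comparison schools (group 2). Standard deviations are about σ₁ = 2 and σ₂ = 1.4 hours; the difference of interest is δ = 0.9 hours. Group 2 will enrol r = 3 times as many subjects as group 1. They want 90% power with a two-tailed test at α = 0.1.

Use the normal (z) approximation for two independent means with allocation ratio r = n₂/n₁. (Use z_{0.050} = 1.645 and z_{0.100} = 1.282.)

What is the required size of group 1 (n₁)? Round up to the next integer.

n₁ = (z_{α/2} + z_β)² · (σ₁² + σ₂²/r) / δ²
   = (1.645 + 1.282)² · (2² + 1.4²/3) / 0.9²
   = 8.5673 · (4 + 0.65333) / 0.81
   = 8.5673 · 4.6533 / 0.81
   = 49.22
Round up → n₁ = 50; n₂ = r·n₁ = 3 × 50 = 150.

n₁ = 50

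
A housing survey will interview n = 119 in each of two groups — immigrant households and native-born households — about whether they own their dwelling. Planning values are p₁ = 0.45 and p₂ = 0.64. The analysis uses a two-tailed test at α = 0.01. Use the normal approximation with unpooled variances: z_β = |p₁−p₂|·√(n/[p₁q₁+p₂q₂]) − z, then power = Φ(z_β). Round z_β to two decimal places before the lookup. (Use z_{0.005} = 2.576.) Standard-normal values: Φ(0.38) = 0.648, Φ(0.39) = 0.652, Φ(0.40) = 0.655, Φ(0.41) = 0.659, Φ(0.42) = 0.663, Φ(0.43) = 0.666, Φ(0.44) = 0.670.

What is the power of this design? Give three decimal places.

Power ≈ 0.663

z_β = |p₁−p₂|·√(n/[p₁q₁+p₂q₂]) − z_{α/2}
    = 0.19 · √(119/0.4779) − 2.576
    = 0.19 · 15.7799 − 2.576
    = 2.9982 − 2.576 = 0.4222 → 0.42
Power = Φ(0.42) = 0.663.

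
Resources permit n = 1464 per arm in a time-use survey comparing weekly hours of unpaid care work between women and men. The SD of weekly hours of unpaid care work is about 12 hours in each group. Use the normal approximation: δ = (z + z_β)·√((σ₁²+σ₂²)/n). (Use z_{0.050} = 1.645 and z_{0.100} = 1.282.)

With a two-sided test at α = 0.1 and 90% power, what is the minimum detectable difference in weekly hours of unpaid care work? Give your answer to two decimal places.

δ = (z_{α/2} + z_β) · √((σ₁²+σ₂²)/n)
  = (1.645 + 1.282) · √(288/1464)
  = 2.927 · √0.19672
  = 2.927 · 0.4435
  = 1.2982

Minimum detectable difference ≈ 1.30 hours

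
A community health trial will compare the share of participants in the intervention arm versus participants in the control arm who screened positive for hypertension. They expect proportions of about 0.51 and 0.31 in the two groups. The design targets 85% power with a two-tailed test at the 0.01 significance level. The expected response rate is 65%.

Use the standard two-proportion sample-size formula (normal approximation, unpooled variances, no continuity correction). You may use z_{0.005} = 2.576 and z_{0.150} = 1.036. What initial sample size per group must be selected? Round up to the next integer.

n = 233 per group

n = (z_{α/2} + z_β)² · [p₁(1−p₁) + p₂(1−p₂)] / (p₁ − p₂)²
  = (2.576 + 1.036)² · (0.51·0.49 + 0.31·0.69) / (0.20)²
  = (3.612)² · (0.2499 + 0.2139) / 0.0400
  = 13.0465 · 0.4638 / 0.0400
  = 151.27
Adjust for 65% response: 151.27 / 0.65 = 232.73.
Round up → n = 233 per group.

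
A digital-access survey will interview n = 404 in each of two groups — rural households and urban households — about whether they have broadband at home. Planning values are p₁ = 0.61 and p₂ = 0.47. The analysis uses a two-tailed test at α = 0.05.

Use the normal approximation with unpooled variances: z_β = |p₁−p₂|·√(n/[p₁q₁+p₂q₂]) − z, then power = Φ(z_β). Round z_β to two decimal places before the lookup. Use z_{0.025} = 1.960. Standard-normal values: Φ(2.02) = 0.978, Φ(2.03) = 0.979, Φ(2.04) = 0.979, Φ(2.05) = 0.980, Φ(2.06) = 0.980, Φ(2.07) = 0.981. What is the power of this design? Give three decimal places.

z_β = |p₁−p₂|·√(n/[p₁q₁+p₂q₂]) − z_{α/2}
    = 0.14 · √(404/0.4870) − 1.960
    = 0.14 · 28.8022 − 1.960
    = 4.0323 − 1.960 = 2.0723 → 2.07
Power = Φ(2.07) = 0.981.

Power ≈ 0.981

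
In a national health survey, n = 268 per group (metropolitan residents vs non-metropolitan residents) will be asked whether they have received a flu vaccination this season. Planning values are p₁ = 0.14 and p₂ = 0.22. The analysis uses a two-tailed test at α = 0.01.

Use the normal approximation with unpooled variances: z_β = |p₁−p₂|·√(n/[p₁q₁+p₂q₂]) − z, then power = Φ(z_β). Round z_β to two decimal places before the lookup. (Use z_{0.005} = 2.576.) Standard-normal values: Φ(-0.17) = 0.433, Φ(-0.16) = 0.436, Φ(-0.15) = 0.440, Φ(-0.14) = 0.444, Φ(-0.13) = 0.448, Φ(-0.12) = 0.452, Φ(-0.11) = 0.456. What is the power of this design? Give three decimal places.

Power ≈ 0.440

z_β = |p₁−p₂|·√(n/[p₁q₁+p₂q₂]) − z_{α/2}
    = 0.08 · √(268/0.2920) − 2.576
    = 0.08 · 30.2953 − 2.576
    = 2.4236 − 2.576 = -0.1524 → -0.15
Power = Φ(-0.15) = 0.440.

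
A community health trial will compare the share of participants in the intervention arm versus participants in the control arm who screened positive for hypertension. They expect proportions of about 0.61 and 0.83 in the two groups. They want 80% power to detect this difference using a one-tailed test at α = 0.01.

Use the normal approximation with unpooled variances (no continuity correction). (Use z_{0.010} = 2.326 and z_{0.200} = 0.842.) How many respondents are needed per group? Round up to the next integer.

n = 79 per group

n = (z_α + z_β)² · [p₁(1−p₁) + p₂(1−p₂)] / (p₁ − p₂)²
  = (2.326 + 0.842)² · (0.61·0.39 + 0.83·0.17) / (-0.22)²
  = (3.168)² · (0.2379 + 0.1411) / 0.0484
  = 10.0362 · 0.3790 / 0.0484
  = 78.59
Round up → n = 79 per group.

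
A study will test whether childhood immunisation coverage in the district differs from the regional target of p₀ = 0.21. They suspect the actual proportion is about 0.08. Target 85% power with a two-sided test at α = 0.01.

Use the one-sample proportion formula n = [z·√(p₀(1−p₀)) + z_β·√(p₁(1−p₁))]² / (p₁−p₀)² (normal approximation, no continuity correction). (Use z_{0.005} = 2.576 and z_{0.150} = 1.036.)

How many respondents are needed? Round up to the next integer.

n = 105

n = [z_{α/2}·√(p₀q₀) + z_β·√(p₁q₁)]² / (p₁ − p₀)²
  = [2.576·√(0.21·0.79) + 1.036·√(0.08·0.92)]² / (-0.13)²
  = [2.576·0.4073 + 1.036·0.2713]² / 0.0169
  = [1.3303]² / 0.0169
  = 104.71
Round up → n = 105.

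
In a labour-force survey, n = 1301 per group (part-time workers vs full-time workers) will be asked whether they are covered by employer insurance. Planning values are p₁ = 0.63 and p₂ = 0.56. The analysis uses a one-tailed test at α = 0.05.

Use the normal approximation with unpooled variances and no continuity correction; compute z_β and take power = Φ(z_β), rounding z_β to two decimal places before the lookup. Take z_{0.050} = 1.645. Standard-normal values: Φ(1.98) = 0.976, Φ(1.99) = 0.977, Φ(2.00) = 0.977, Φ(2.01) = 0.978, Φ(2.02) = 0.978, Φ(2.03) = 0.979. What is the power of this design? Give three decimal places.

Power ≈ 0.977

z_β = |p₁−p₂|·√(n/[p₁q₁+p₂q₂]) − z_α
    = 0.07 · √(1301/0.4795) − 1.645
    = 0.07 · 52.0888 − 1.645
    = 3.6462 − 1.645 = 2.0012 → 2.00
Power = Φ(2.00) = 0.977.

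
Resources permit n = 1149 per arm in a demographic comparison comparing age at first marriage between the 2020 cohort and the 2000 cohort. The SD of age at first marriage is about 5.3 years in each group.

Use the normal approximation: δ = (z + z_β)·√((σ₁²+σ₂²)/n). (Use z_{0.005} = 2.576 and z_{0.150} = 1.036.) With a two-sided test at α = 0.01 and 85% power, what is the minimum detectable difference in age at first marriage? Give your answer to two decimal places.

δ = (z_{α/2} + z_β) · √((σ₁²+σ₂²)/n)
  = (2.576 + 1.036) · √(56.18/1149)
  = 3.612 · √0.04889
  = 3.612 · 0.2211
  = 0.7987

Minimum detectable difference ≈ 0.80 years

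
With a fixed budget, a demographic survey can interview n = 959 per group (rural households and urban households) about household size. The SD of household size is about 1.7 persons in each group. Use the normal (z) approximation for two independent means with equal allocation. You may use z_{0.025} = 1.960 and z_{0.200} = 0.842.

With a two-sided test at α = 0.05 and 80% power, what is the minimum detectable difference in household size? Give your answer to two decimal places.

Minimum detectable difference ≈ 0.22 persons

δ = (z_{α/2} + z_β) · √((σ₁²+σ₂²)/n)
  = (1.960 + 0.842) · √(5.78/959)
  = 2.802 · √0.00603
  = 2.802 · 0.0776
  = 0.2175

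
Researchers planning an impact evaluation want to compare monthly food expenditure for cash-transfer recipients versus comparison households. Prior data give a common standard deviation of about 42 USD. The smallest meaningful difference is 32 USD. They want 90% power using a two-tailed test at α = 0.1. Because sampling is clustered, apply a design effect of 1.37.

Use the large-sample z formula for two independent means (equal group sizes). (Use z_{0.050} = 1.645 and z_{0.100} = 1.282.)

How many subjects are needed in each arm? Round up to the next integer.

n = 41 per group

n = (z_{α/2} + z_β)² · (σ₁² + σ₂²) / δ²
  = (1.645 + 1.282)² · (2·42² = 3528) / 32²
  = 8.5673 · 3528 / 1024
  = 29.52
Design effect: 1.37 × 29.52 = 40.44.
Round up → n = 41 per group.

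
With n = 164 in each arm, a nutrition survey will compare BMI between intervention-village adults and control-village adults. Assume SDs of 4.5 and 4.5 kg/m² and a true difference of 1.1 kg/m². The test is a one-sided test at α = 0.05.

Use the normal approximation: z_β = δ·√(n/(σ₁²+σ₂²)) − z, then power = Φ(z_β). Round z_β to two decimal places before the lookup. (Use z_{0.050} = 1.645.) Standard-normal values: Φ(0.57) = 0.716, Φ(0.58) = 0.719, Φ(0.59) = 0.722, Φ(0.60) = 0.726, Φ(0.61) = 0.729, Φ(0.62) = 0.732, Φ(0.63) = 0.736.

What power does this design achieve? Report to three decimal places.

Power ≈ 0.716

z_β = δ·√(n/(σ₁²+σ₂²)) − z_α
    = 1.1 · √(164/40.5) − 1.645
    = 1.1 · 2.01231 − 1.645
    = 2.2135 − 1.645 = 0.5685 → 0.57
Power = Φ(0.57) = 0.716.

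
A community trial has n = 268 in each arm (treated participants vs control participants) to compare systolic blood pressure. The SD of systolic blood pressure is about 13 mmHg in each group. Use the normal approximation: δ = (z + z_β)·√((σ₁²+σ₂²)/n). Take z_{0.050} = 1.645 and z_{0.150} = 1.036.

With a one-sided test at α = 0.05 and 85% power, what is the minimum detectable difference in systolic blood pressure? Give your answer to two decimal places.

δ = (z_α + z_β) · √((σ₁²+σ₂²)/n)
  = (1.645 + 1.036) · √(338/268)
  = 2.681 · √1.2612
  = 2.681 · 1.1230
  = 3.0108

Minimum detectable difference ≈ 3.01 mmHg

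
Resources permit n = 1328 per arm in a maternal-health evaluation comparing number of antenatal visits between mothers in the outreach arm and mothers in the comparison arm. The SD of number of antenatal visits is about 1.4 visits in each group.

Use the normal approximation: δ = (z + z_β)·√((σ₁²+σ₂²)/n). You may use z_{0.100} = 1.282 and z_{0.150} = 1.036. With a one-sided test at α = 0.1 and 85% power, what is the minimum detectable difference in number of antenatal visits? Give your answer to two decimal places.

δ = (z_α + z_β) · √((σ₁²+σ₂²)/n)
  = (1.282 + 1.036) · √(3.92/1328)
  = 2.318 · √0.00295
  = 2.318 · 0.0543
  = 0.1259

Minimum detectable difference ≈ 0.13 visits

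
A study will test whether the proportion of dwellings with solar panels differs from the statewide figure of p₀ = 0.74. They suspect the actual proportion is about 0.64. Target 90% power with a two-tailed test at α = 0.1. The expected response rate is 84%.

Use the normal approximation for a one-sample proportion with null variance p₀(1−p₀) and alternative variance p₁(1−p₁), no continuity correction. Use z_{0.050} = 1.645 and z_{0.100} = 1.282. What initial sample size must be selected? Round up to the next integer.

n = 213

n = [z_{α/2}·√(p₀q₀) + z_β·√(p₁q₁)]² / (p₁ − p₀)²
  = [1.645·√(0.74·0.26) + 1.282·√(0.64·0.36)]² / (-0.10)²
  = [1.645·0.4386 + 1.282·0.4800]² / 0.0100
  = [1.3369]² / 0.0100
  = 178.73
Adjust for 84% response: 178.73 / 0.84 = 212.78.
Round up → n = 213.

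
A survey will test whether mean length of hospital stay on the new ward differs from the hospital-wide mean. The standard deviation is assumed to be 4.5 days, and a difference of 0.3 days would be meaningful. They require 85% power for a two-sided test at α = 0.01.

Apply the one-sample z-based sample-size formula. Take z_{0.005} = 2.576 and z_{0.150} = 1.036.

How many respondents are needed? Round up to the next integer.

n = (z_{α/2} + z_β)² · σ² / δ²
  = (2.576 + 1.036)² · 4.5² / 0.3²
  = 13.0465 · 20.25 / 0.09
  = 2935.47
Round up → n = 2936.

n = 2936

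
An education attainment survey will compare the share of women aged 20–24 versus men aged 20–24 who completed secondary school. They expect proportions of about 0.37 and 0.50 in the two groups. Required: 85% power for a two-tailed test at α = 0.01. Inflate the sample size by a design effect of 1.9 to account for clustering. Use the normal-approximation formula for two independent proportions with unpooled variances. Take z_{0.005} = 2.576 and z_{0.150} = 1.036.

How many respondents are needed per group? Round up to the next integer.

n = 709 per group

n = (z_{α/2} + z_β)² · [p₁(1−p₁) + p₂(1−p₂)] / (p₁ − p₂)²
  = (2.576 + 1.036)² · (0.37·0.63 + 0.50·0.50) / (-0.13)²
  = (3.612)² · (0.2331 + 0.2500) / 0.0169
  = 13.0465 · 0.4831 / 0.0169
  = 372.95
Design effect: 1.9 × 372.95 = 708.60.
Round up → n = 709 per group.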